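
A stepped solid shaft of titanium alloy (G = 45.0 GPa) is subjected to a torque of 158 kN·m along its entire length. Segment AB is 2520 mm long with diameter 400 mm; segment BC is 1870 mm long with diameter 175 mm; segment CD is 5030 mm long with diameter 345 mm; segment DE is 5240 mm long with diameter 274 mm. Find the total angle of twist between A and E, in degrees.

J_AB = π(0.400)⁴/32 = 2.51×10^-3 m⁴; J_BC = π(0.175)⁴/32 = 9.21×10^-5 m⁴; J_CD = π(0.345)⁴/32 = 1.39×10^-3 m⁴; J_DE = π(0.274)⁴/32 = 5.53×10^-4 m⁴.
θ = (T/G)·Σ L_i/J_i = (158000/45.0×10⁹)·(2.52/2.51×10^-3 + 1.87/9.21×10^-5 + 5.03/1.39×10^-3 + 5.24/5.53×10^-4) = 0.1208 rad.

6.92°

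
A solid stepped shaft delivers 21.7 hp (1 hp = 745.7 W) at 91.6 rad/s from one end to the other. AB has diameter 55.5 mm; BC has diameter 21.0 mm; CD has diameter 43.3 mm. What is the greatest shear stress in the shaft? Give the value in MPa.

97.1 MPa

ω = 91.6 rad/s, so T = P/ω = 21.7×745.7 / 91.60 = 176.7 N·m.
Under the same torque, τ_max = 16T/(πd³) is largest where d is smallest — segment BC (d = 21.0 mm).
τ_max = 16·176.7/(π·(0.0210)³) = 9.715×10^7 Pa.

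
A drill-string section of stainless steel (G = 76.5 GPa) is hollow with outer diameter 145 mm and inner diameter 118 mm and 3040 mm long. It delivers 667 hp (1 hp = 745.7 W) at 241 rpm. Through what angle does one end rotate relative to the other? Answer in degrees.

1.84°

ω = 2π·241/60 = 25.24 rad/s, so T = P/ω = 667×745.7 / 25.24 = 19710 N·m.
J = π(d_o⁴ − d_i⁴)/32 = π(0.145⁴ − 0.118⁴)/32 = 2.436×10^-5 m⁴.
θ = T·L/(G·J) = 19710 × 3.04 / (76.5×10⁹ × 2.436×10^-5) = 0.03214 rad.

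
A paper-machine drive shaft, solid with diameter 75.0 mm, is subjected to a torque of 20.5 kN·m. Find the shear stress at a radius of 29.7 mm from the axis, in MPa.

J = πd⁴/32 = π(0.0750)⁴/32 = 3.106×10^-6 m⁴.
Shear stress varies linearly with radius: τ = T·r/J = 20500 × 0.0297 / 3.106×10^-6 = 1.960×10^8 Pa.

196 MPa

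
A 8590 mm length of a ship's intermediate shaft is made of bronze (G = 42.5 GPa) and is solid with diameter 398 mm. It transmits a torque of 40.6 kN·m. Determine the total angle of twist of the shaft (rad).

0.00333 rad

J = πd⁴/32 = π(0.398)⁴/32 = 2.463×10^-3 m⁴.
θ = T·L/(G·J) = 40600 × 8.59 / (42.5×10⁹ × 2.463×10^-3) = 3.331×10^-3 rad.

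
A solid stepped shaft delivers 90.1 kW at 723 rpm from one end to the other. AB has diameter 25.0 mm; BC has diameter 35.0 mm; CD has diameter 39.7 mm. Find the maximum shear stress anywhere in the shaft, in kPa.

388000 kPa

ω = 2π·723/60 = 75.71 rad/s, so T = P/ω = 90.1×10³ / 75.71 = 1190 N·m.
Under the same torque, τ_max = 16T/(πd³) is largest where d is smallest — segment AB (d = 25.0 mm).
τ_max = 16·1190/(π·(0.0250)³) = 3.879×10^8 Pa.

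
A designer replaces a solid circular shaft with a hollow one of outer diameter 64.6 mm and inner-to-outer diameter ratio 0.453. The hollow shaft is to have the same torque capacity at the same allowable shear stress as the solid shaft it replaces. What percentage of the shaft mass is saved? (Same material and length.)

Equal τ_max and T ⇒ the solid shaft needs d_s³ = d_o³(1−k⁴), so d_s = 64.6·(1−0.453⁴)^(1/3) = 63.68 mm.
Area ratio A_h/A_s = d_o²(1−k²)/d_s² = (1−k²)/(1−k⁴)^(2/3) = 0.8179.
Mass saving = 1 − 0.8179 = 18.2 %.

18.2 %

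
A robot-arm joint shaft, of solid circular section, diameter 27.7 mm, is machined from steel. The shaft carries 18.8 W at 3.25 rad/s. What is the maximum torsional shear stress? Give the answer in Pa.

ω = 3.25 rad/s, so T = P/ω = 18.8 / 3.250 = 5.785 N·m.
J = πd⁴/32 = π(0.0277)⁴/32 = 5.780×10^-8 m⁴.
τ_max = T·r/J = 5.785 × 0.0138 / 5.780×10^-8 = 1.386×10^6 Pa.

1.39e6 Pa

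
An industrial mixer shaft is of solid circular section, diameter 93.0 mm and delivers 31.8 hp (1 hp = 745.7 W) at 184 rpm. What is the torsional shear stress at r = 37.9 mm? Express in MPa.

6.35 MPa

ω = 2π·184/60 = 19.27 rad/s, so T = P/ω = 31.8×745.7 / 19.27 = 1231 N·m.
J = πd⁴/32 = π(0.0930)⁴/32 = 7.344×10^-6 m⁴.
Shear stress varies linearly with radius: τ = T·r/J = 1231 × 0.0379 / 7.344×10^-6 = 6.351×10^6 Pa.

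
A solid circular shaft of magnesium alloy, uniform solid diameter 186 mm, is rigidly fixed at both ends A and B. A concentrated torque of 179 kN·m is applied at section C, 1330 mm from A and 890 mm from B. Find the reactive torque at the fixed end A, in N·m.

71800 N·m

With uniform GJ and both ends fixed, compatibility θ_AC = θ_CB gives T_A·a = T_B·b, together with T_A + T_B = T₀.
T_A = T₀·b/(a+b) = 179000·890/2220 = 71760 N·m; T_B = 107200 N·m.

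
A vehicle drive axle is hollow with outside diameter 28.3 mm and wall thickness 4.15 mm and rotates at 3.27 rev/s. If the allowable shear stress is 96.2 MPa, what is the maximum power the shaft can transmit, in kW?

J = π(d_o⁴ − d_i⁴)/32 = π(0.0283⁴ − 0.0200⁴)/32 = 4.726×10^-8 m⁴.
T_max = τ_allow·J/r = 9.62×10^7 × 4.726×10^-8 / 0.0142 = 321.3 N·m.
ω = 2π·3.27 = 20.55 rad/s, so P_max = T_max·ω = 6602 W.

6.60 kW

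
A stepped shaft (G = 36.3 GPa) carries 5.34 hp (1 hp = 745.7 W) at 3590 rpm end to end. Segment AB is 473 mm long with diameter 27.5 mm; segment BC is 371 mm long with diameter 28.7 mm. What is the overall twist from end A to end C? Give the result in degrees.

ω = 2π·3590/60 = 375.9 rad/s, so T = P/ω = 5.34×745.7 / 375.9 = 10.59 N·m.
J_AB = π(0.0275)⁴/32 = 5.61×10^-8 m⁴; J_BC = π(0.0287)⁴/32 = 6.66×10^-8 m⁴.
θ = (T/G)·Σ L_i/J_i = (10.59/36.3×10⁹)·(0.473/5.61×10^-8 + 0.371/6.66×10^-8) = 4.083×10^-3 rad.

0.234°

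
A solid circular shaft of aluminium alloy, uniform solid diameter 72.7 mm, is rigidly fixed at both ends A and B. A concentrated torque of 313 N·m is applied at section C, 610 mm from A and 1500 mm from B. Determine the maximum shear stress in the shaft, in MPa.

2.95 MPa

With uniform GJ and both ends fixed, compatibility θ_AC = θ_CB gives T_A·a = T_B·b, together with T_A + T_B = T₀.
T_A = T₀·b/(a+b) = 313.0·1500/2110 = 222.5 N·m; T_B = 90.49 N·m.
τ in each portion: τ_AC = 2.95×10^6 Pa, τ_CB = 1.20×10^6 Pa; maximum is in AC.
τ_max = T_AC·r/J = 222.5·0.0364/2.74×10^-6 = 2.949×10^6 Pa.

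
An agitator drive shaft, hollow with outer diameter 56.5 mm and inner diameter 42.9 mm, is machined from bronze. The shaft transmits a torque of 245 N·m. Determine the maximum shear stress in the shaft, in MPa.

J = π(d_o⁴ − d_i⁴)/32 = π(0.0565⁴ − 0.0429⁴)/32 = 6.679×10^-7 m⁴.
τ_max = T·r/J = 245.0 × 0.0283 / 6.679×10^-7 = 1.036×10^7 Pa.

10.4 MPa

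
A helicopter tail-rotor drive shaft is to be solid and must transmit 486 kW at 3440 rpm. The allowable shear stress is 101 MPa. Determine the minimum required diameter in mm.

ω = 2π·3440/60 = 360.2 rad/s, so T = P/ω = 486×10³ / 360.2 = 1349 N·m.
For a solid shaft τ_max = 16T/(πd³), so d = (16T/(π τ_allow))^(1/3) = (16·1349/(π·1.01×10^8))^(1/3) = 0.04082 m.

40.8 mm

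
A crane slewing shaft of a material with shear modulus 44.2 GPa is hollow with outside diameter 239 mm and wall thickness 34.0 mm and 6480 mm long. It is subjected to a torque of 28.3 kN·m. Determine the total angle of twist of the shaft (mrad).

J = π(d_o⁴ − d_i⁴)/32 = π(0.239⁴ − 0.171⁴)/32 = 2.364×10^-4 m⁴.
θ = T·L/(G·J) = 28300 × 6.48 / (44.2×10⁹ × 2.364×10^-4) = 0.01755 rad.

17.6 mrad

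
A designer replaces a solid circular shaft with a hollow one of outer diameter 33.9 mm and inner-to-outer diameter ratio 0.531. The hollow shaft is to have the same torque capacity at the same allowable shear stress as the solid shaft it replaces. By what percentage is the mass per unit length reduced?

24.1 %

Equal τ_max and T ⇒ the solid shaft needs d_s³ = d_o³(1−k⁴), so d_s = 33.9·(1−0.531⁴)^(1/3) = 32.98 mm.
Area ratio A_h/A_s = d_o²(1−k²)/d_s² = (1−k²)/(1−k⁴)^(2/3) = 0.7588.
Mass saving = 1 − 0.7588 = 24.1 %.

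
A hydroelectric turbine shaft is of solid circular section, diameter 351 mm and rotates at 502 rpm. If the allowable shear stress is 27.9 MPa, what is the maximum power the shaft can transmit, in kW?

12500 kW

J = πd⁴/32 = π(0.351)⁴/32 = 1.490×10^-3 m⁴.
T_max = τ_allow·J/r = 2.79×10^7 × 1.490×10^-3 / 0.175 = 236900 N·m.
ω = 2π·502/60 = 52.57 rad/s, so P_max = T_max·ω = 1.245×10^7 W.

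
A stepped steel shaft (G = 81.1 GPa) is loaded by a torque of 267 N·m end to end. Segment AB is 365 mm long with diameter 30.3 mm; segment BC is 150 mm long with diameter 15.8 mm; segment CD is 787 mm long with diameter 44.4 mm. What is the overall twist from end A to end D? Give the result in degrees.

J_AB = π(0.0303)⁴/32 = 8.28×10^-8 m⁴; J_BC = π(0.0158)⁴/32 = 6.12×10^-9 m⁴; J_CD = π(0.0444)⁴/32 = 3.82×10^-7 m⁴.
θ = (T/G)·Σ L_i/J_i = (267.0/81.1×10⁹)·(0.365/8.28×10^-8 + 0.150/6.12×10^-9 + 0.787/3.82×10^-7) = 0.1020 rad.

5.85°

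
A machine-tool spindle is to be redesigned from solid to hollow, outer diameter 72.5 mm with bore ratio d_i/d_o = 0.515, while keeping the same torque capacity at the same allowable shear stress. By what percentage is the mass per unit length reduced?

22.9 %

Equal τ_max and T ⇒ the solid shaft needs d_s³ = d_o³(1−k⁴), so d_s = 72.5·(1−0.515⁴)^(1/3) = 70.76 mm.
Area ratio A_h/A_s = d_o²(1−k²)/d_s² = (1−k²)/(1−k⁴)^(2/3) = 0.7714.
Mass saving = 1 − 0.7714 = 22.9 %.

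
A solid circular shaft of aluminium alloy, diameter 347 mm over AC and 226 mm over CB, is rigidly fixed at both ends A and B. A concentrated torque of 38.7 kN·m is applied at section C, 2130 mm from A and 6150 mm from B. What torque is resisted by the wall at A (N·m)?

36400 N·m

Compatibility: T_A·a/J_AC = T_B·b/J_CB with T_A + T_B = T₀.
J_AC = 1.42×10^-3 m⁴, J_CB = 2.56×10^-4 m⁴, so T_A = T₀·(J_AC/a)/((J_AC/a)+(J_CB/b)) = 36430 N·m, T_B = 2270 N·m.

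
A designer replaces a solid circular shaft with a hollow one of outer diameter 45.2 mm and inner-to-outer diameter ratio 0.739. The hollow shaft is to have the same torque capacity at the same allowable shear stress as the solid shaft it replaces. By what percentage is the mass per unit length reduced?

42.5 %

Equal τ_max and T ⇒ the solid shaft needs d_s³ = d_o³(1−k⁴), so d_s = 45.2·(1−0.739⁴)^(1/3) = 40.17 mm.
Area ratio A_h/A_s = d_o²(1−k²)/d_s² = (1−k²)/(1−k⁴)^(2/3) = 0.5748.
Mass saving = 1 − 0.5748 = 42.5 %.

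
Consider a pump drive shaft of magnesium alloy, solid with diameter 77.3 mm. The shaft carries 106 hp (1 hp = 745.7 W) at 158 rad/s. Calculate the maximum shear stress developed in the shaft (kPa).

ω = 158 rad/s, so T = P/ω = 106×745.7 / 158.0 = 500.3 N·m.
J = πd⁴/32 = π(0.0773)⁴/32 = 3.505×10^-6 m⁴.
τ_max = T·r/J = 500.3 × 0.0386 / 3.505×10^-6 = 5.516×10^6 Pa.

5520 kPa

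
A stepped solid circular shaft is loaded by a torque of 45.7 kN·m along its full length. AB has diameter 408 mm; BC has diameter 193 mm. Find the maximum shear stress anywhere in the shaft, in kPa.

Under the same torque, τ_max = 16T/(πd³) is largest where d is smallest — segment BC (d = 193 mm).
τ_max = 16·45700/(π·(0.193)³) = 3.238×10^7 Pa.

32400 kPa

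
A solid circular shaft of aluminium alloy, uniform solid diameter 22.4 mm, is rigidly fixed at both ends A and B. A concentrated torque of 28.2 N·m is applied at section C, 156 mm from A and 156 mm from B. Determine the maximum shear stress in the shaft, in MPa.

6.39 MPa

With uniform GJ and both ends fixed, compatibility θ_AC = θ_CB gives T_A·a = T_B·b, together with T_A + T_B = T₀.
T_A = T₀·b/(a+b) = 28.20·156/312.0 = 14.10 N·m; T_B = 14.10 N·m.
τ in each portion: τ_AC = 6.39×10^6 Pa, τ_CB = 6.39×10^6 Pa; maximum is in AC.
τ_max = T_AC·r/J = 14.10·0.0112/2.47×10^-8 = 6.389×10^6 Pa.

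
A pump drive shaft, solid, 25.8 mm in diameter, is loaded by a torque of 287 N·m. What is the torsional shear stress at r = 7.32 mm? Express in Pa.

J = πd⁴/32 = π(0.0258)⁴/32 = 4.350×10^-8 m⁴.
Shear stress varies linearly with radius: τ = T·r/J = 287.0 × 0.00732 / 4.350×10^-8 = 4.830×10^7 Pa.

4.83e7 Pa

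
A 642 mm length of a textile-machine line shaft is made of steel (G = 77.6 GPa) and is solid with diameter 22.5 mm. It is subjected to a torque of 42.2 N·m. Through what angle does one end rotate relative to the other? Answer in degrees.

J = πd⁴/32 = π(0.0225)⁴/32 = 2.516×10^-8 m⁴.
θ = T·L/(G·J) = 42.20 × 0.642 / (77.6×10⁹ × 2.516×10^-8) = 0.01388 rad.

0.795°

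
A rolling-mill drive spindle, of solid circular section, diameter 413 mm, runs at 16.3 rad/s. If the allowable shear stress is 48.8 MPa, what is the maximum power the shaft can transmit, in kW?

J = πd⁴/32 = π(0.413)⁴/32 = 2.856×10^-3 m⁴.
T_max = τ_allow·J/r = 4.88×10^7 × 2.856×10^-3 / 0.206 = 675000 N·m.
ω = 16.3 rad/s, so P_max = T_max·ω = 1.100×10^7 W.

11000 kW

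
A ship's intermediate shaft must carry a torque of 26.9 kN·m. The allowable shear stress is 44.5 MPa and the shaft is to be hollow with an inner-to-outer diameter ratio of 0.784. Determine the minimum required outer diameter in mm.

For a hollow shaft with d_i/d_o = 0.784: τ_max = 16T/(π d_o³ (1−k⁴)), so d_o = [16T/(π τ_allow (1−k⁴))]^(1/3) = [16·26900/(π·4.45×10^7·0.6222)]^(1/3) = 0.1704 m.

170 mm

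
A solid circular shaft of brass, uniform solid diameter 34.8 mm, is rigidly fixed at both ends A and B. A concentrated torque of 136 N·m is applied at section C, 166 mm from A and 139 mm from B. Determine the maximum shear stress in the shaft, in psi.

1300 psi

With uniform GJ and both ends fixed, compatibility θ_AC = θ_CB gives T_A·a = T_B·b, together with T_A + T_B = T₀.
T_A = T₀·b/(a+b) = 136.0·139/305.0 = 61.98 N·m; T_B = 74.02 N·m.
τ in each portion: τ_AC = 7.49×10^6 Pa, τ_CB = 8.94×10^6 Pa; maximum is in CB.
τ_max = T_CB·r/J = 74.02·0.0174/1.44×10^-7 = 8.945×10^6 Pa.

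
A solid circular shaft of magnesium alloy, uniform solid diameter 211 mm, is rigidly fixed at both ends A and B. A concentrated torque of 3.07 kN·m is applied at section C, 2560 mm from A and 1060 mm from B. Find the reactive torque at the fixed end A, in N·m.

With uniform GJ and both ends fixed, compatibility θ_AC = θ_CB gives T_A·a = T_B·b, together with T_A + T_B = T₀.
T_A = T₀·b/(a+b) = 3070·1060/3620 = 899.0 N·m; T_B = 2171 N·m.

899 N·m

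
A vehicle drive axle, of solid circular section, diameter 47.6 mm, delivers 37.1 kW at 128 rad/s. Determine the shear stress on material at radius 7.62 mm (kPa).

4380 kPa

ω = 128 rad/s, so T = P/ω = 37.1×10³ / 128.0 = 289.8 N·m.
J = πd⁴/32 = π(0.0476)⁴/32 = 5.040×10^-7 m⁴.
Shear stress varies linearly with radius: τ = T·r/J = 289.8 × 0.00762 / 5.040×10^-7 = 4.382×10^6 Pa.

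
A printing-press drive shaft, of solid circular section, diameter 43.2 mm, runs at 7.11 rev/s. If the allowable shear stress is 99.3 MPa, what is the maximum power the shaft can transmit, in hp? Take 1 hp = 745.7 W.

94.2 hp

J = πd⁴/32 = π(0.0432)⁴/32 = 3.419×10^-7 m⁴.
T_max = τ_allow·J/r = 9.93×10^7 × 3.419×10^-7 / 0.0216 = 1572 N·m.
ω = 2π·7.11 = 44.67 rad/s, so P_max = T_max·ω = 7.022×10^4 W.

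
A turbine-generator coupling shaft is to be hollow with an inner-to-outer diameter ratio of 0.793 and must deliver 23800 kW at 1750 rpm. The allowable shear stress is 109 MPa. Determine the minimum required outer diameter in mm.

216 mm

ω = 2π·1750/60 = 183.3 rad/s, so T = P/ω = 23800×10³ / 183.3 = 129900 N·m.
For a hollow shaft with d_i/d_o = 0.793: τ_max = 16T/(π d_o³ (1−k⁴)), so d_o = [16T/(π τ_allow (1−k⁴))]^(1/3) = [16·129900/(π·1.09×10^8·0.6045)]^(1/3) = 0.2157 m.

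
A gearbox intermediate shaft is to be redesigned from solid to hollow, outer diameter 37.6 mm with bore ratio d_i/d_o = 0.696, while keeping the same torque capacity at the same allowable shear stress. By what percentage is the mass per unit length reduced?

Equal τ_max and T ⇒ the solid shaft needs d_s³ = d_o³(1−k⁴), so d_s = 37.6·(1−0.696⁴)^(1/3) = 34.39 mm.
Area ratio A_h/A_s = d_o²(1−k²)/d_s² = (1−k²)/(1−k⁴)^(2/3) = 0.6162.
Mass saving = 1 − 0.6162 = 38.4 %.

38.4 %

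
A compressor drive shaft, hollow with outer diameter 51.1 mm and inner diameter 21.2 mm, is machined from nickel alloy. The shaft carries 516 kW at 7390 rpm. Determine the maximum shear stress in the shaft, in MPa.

26.2 MPa

ω = 2π·7390/60 = 773.9 rad/s, so T = P/ω = 516×10³ / 773.9 = 666.8 N·m.
J = π(d_o⁴ − d_i⁴)/32 = π(0.0511⁴ − 0.0212⁴)/32 = 6.496×10^-7 m⁴.
τ_max = T·r/J = 666.8 × 0.0255 / 6.496×10^-7 = 2.623×10^7 Pa.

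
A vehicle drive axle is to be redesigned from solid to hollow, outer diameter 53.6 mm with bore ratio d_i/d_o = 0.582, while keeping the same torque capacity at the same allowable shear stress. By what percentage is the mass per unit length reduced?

28.3 %

Equal τ_max and T ⇒ the solid shaft needs d_s³ = d_o³(1−k⁴), so d_s = 53.6·(1−0.582⁴)^(1/3) = 51.47 mm.
Area ratio A_h/A_s = d_o²(1−k²)/d_s² = (1−k²)/(1−k⁴)^(2/3) = 0.7172.
Mass saving = 1 − 0.7172 = 28.3 %.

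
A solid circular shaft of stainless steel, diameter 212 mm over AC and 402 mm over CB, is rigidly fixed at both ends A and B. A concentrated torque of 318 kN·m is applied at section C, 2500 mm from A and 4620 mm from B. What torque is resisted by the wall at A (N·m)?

Compatibility: T_A·a/J_AC = T_B·b/J_CB with T_A + T_B = T₀.
J_AC = 1.98×10^-4 m⁴, J_CB = 2.56×10^-3 m⁴, so T_A = T₀·(J_AC/a)/((J_AC/a)+(J_CB/b)) = 39770 N·m, T_B = 278200 N·m.

39800 N·m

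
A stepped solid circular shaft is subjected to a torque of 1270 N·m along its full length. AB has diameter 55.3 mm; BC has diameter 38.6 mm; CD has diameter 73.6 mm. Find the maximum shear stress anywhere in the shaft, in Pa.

Under the same torque, τ_max = 16T/(πd³) is largest where d is smallest — segment BC (d = 38.6 mm).
τ_max = 16·1270/(π·(0.0386)³) = 1.125×10^8 Pa.

1.12e8 Pa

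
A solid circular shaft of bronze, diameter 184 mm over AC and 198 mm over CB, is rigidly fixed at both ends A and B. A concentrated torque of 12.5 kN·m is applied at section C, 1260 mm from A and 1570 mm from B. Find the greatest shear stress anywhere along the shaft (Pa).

Compatibility: T_A·a/J_AC = T_B·b/J_CB with T_A + T_B = T₀.
J_AC = 1.13×10^-4 m⁴, J_CB = 1.51×10^-4 m⁴, so T_A = T₀·(J_AC/a)/((J_AC/a)+(J_CB/b)) = 6021 N·m, T_B = 6479 N·m.
τ in each portion: τ_AC = 4.92×10^6 Pa, τ_CB = 4.25×10^6 Pa; maximum is in AC.
τ_max = T_AC·r/J = 6021·0.0920/1.13×10^-4 = 4.922×10^6 Pa.

4.92e6 Pa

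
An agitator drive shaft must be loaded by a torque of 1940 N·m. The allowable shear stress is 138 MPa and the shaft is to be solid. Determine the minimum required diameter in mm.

41.5 mm

For a solid shaft τ_max = 16T/(πd³), so d = (16T/(π τ_allow))^(1/3) = (16·1940/(π·1.38×10^8))^(1/3) = 0.04152 m.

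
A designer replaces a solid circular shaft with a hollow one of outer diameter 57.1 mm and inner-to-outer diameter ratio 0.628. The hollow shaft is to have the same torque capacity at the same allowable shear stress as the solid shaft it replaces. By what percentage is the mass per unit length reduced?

32.2 %

Equal τ_max and T ⇒ the solid shaft needs d_s³ = d_o³(1−k⁴), so d_s = 57.1·(1−0.628⁴)^(1/3) = 53.97 mm.
Area ratio A_h/A_s = d_o²(1−k²)/d_s² = (1−k²)/(1−k⁴)^(2/3) = 0.6779.
Mass saving = 1 − 0.6779 = 32.2 %.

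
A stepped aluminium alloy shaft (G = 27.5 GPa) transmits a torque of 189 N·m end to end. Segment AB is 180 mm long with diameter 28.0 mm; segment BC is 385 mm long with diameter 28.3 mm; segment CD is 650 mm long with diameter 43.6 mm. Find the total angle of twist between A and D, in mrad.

J_AB = π(0.0280)⁴/32 = 6.03×10^-8 m⁴; J_BC = π(0.0283)⁴/32 = 6.30×10^-8 m⁴; J_CD = π(0.0436)⁴/32 = 3.55×10^-7 m⁴.
θ = (T/G)·Σ L_i/J_i = (189.0/27.5×10⁹)·(0.180/6.03×10^-8 + 0.385/6.30×10^-8 + 0.650/3.55×10^-7) = 0.07511 rad.

75.1 mrad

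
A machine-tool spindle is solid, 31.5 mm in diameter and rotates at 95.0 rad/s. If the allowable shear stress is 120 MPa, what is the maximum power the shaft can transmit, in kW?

70.0 kW

J = πd⁴/32 = π(0.0315)⁴/32 = 9.666×10^-8 m⁴.
T_max = τ_allow·J/r = 1.20×10^8 × 9.666×10^-8 / 0.0158 = 736.4 N·m.
ω = 95.0 rad/s, so P_max = T_max·ω = 6.996×10^4 W.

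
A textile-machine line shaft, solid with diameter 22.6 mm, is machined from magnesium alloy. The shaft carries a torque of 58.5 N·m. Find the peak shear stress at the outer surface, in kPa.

J = πd⁴/32 = π(0.0226)⁴/32 = 2.561×10^-8 m⁴.
τ_max = T·r/J = 58.50 × 0.0113 / 2.561×10^-8 = 2.581×10^7 Pa.

25800 kPa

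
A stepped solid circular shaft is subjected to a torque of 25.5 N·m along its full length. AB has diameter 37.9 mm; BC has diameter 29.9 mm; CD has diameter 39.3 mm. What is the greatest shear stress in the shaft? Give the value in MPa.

Under the same torque, τ_max = 16T/(πd³) is largest where d is smallest — segment BC (d = 29.9 mm).
τ_max = 16·25.50/(π·(0.0299)³) = 4.858×10^6 Pa.

4.86 MPa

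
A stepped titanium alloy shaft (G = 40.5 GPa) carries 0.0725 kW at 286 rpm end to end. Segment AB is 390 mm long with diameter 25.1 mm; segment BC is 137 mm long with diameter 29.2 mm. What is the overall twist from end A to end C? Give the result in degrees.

0.0408°

ω = 2π·286/60 = 29.95 rad/s, so T = P/ω = 0.0725×10³ / 29.95 = 2.421 N·m.
J_AB = π(0.0251)⁴/32 = 3.90×10^-8 m⁴; J_BC = π(0.0292)⁴/32 = 7.14×10^-8 m⁴.
θ = (T/G)·Σ L_i/J_i = (2.421/40.5×10⁹)·(0.390/3.90×10^-8 + 0.137/7.14×10^-8) = 7.129×10^-4 rad.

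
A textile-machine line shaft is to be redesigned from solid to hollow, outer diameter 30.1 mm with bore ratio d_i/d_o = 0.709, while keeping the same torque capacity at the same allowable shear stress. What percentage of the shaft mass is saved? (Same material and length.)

39.6 %

Equal τ_max and T ⇒ the solid shaft needs d_s³ = d_o³(1−k⁴), so d_s = 30.1·(1−0.709⁴)^(1/3) = 27.31 mm.
Area ratio A_h/A_s = d_o²(1−k²)/d_s² = (1−k²)/(1−k⁴)^(2/3) = 0.6039.
Mass saving = 1 − 0.6039 = 39.6 %.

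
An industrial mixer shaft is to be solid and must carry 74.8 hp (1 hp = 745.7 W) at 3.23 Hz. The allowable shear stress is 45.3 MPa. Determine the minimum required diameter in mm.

ω = 2π·3.23 = 20.29 rad/s, so T = P/ω = 74.8×745.7 / 20.29 = 2748 N·m.
For a solid shaft τ_max = 16T/(πd³), so d = (16T/(π τ_allow))^(1/3) = (16·2748/(π·4.53×10^7))^(1/3) = 0.06761 m.

67.6 mm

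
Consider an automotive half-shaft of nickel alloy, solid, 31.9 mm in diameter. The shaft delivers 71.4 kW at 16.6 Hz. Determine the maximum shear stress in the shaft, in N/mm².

ω = 2π·16.6 = 104.3 rad/s, so T = P/ω = 71.4×10³ / 104.3 = 684.6 N·m.
J = πd⁴/32 = π(0.0319)⁴/32 = 1.017×10^-7 m⁴.
τ_max = T·r/J = 684.6 × 0.0159 / 1.017×10^-7 = 1.074×10^8 Pa.

107 N/mm²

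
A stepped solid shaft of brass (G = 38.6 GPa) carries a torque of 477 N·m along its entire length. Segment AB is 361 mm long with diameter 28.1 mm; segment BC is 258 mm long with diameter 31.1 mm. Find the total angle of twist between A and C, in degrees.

6.16°

J_AB = π(0.0281)⁴/32 = 6.12×10^-8 m⁴; J_BC = π(0.0311)⁴/32 = 9.18×10^-8 m⁴.
θ = (T/G)·Σ L_i/J_i = (477.0/38.6×10⁹)·(0.361/6.12×10^-8 + 0.258/9.18×10^-8) = 0.1076 rad.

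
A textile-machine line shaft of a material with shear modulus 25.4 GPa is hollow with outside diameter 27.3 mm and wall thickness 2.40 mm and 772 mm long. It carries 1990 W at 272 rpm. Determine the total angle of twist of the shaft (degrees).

ω = 2π·272/60 = 28.48 rad/s, so T = P/ω = 1990 / 28.48 = 69.86 N·m.
J = π(d_o⁴ − d_i⁴)/32 = π(0.0273⁴ − 0.0225⁴)/32 = 2.937×10^-8 m⁴.
θ = T·L/(G·J) = 69.86 × 0.772 / (25.4×10⁹ × 2.937×10^-8) = 0.07230 rad.

4.14°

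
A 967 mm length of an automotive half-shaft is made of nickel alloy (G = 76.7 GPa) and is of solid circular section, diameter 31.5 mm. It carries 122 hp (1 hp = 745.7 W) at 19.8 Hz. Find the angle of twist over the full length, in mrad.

ω = 2π·19.8 = 124.4 rad/s, so T = P/ω = 122×745.7 / 124.4 = 731.3 N·m.
J = πd⁴/32 = π(0.0315)⁴/32 = 9.666×10^-8 m⁴.
θ = T·L/(G·J) = 731.3 × 0.967 / (76.7×10⁹ × 9.666×10^-8) = 0.09538 rad.

95.4 mrad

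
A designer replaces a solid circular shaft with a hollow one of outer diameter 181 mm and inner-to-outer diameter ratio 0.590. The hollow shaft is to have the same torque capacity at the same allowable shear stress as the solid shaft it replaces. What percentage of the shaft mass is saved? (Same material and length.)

28.9 %

Equal τ_max and T ⇒ the solid shaft needs d_s³ = d_o³(1−k⁴), so d_s = 181·(1−0.590⁴)^(1/3) = 173.4 mm.
Area ratio A_h/A_s = d_o²(1−k²)/d_s² = (1−k²)/(1−k⁴)^(2/3) = 0.7105.
Mass saving = 1 − 0.7105 = 28.9 %.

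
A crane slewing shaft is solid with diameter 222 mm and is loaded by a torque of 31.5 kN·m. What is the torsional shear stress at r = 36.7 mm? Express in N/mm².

J = πd⁴/32 = π(0.222)⁴/32 = 2.385×10^-4 m⁴.
Shear stress varies linearly with radius: τ = T·r/J = 31500 × 0.0367 / 2.385×10^-4 = 4.848×10^6 Pa.

4.85 N/mm²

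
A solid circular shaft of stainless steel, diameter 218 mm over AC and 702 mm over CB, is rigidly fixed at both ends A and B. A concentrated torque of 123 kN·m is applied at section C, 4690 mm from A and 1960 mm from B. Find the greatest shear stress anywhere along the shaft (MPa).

Compatibility: T_A·a/J_AC = T_B·b/J_CB with T_A + T_B = T₀.
J_AC = 2.22×10^-4 m⁴, J_CB = 0.0238 m⁴, so T_A = T₀·(J_AC/a)/((J_AC/a)+(J_CB/b)) = 476.2 N·m, T_B = 122500 N·m.
τ in each portion: τ_AC = 2.34×10^5 Pa, τ_CB = 1.80×10^6 Pa; maximum is in CB.
τ_max = T_CB·r/J = 122500·0.351/0.0238 = 1.804×10^6 Pa.

1.80 MPa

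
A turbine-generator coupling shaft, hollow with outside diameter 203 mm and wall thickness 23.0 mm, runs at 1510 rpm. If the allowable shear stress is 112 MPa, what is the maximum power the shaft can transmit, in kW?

J = π(d_o⁴ − d_i⁴)/32 = π(0.203⁴ − 0.157⁴)/32 = 1.071×10^-4 m⁴.
T_max = τ_allow·J/r = 1.12×10^8 × 1.071×10^-4 / 0.102 = 118100 N·m.
ω = 2π·1510/60 = 158.1 rad/s, so P_max = T_max·ω = 1.868×10^7 W.

18700 kW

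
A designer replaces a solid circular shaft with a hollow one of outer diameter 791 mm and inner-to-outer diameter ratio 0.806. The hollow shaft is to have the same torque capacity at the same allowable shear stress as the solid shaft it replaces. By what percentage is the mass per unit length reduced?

Equal τ_max and T ⇒ the solid shaft needs d_s³ = d_o³(1−k⁴), so d_s = 791·(1−0.806⁴)^(1/3) = 658.9 mm.
Area ratio A_h/A_s = d_o²(1−k²)/d_s² = (1−k²)/(1−k⁴)^(2/3) = 0.5049.
Mass saving = 1 − 0.5049 = 49.5 %.

49.5 %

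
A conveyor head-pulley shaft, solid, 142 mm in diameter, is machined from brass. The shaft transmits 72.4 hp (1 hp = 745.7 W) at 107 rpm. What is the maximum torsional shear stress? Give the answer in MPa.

ω = 2π·107/60 = 11.21 rad/s, so T = P/ω = 72.4×745.7 / 11.21 = 4818 N·m.
J = πd⁴/32 = π(0.142)⁴/32 = 3.992×10^-5 m⁴.
τ_max = T·r/J = 4818 × 0.0710 / 3.992×10^-5 = 8.570×10^6 Pa.

8.57 MPa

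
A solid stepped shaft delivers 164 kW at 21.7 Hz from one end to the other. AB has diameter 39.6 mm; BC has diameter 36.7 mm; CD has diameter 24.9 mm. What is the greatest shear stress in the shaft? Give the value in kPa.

397000 kPa

ω = 2π·21.7 = 136.3 rad/s, so T = P/ω = 164×10³ / 136.3 = 1203 N·m.
Under the same torque, τ_max = 16T/(πd³) is largest where d is smallest — segment CD (d = 24.9 mm).
τ_max = 16·1203/(π·(0.0249)³) = 3.968×10^8 Pa.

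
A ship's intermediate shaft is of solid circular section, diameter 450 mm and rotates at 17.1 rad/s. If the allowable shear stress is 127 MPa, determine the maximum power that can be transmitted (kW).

38900 kW

J = πd⁴/32 = π(0.450)⁴/32 = 4.026×10^-3 m⁴.
T_max = τ_allow·J/r = 1.27×10^8 × 4.026×10^-3 / 0.225 = 2.272e6 N·m.
ω = 17.1 rad/s, so P_max = T_max·ω = 3.886×10^7 W.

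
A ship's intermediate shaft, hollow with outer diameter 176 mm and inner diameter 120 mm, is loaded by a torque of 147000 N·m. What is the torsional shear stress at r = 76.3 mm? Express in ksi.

22.0 ksi

J = π(d_o⁴ − d_i⁴)/32 = π(0.176⁴ − 0.120⁴)/32 = 7.384×10^-5 m⁴.
Shear stress varies linearly with radius: τ = T·r/J = 147000 × 0.0763 / 7.384×10^-5 = 1.519×10^8 Pa.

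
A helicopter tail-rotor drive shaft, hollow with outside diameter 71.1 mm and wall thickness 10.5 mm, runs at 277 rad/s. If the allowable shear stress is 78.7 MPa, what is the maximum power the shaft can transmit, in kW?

1160 kW

J = π(d_o⁴ − d_i⁴)/32 = π(0.0711⁴ − 0.0501⁴)/32 = 1.890×10^-6 m⁴.
T_max = τ_allow·J/r = 7.87×10^7 × 1.890×10^-6 / 0.0355 = 4185 N·m.
ω = 277 rad/s, so P_max = T_max·ω = 1.159×10^6 W.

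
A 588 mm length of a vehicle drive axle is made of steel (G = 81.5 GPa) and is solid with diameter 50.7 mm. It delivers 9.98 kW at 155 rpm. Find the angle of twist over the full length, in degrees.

ω = 2π·155/60 = 16.23 rad/s, so T = P/ω = 9.98×10³ / 16.23 = 614.9 N·m.
J = πd⁴/32 = π(0.0507)⁴/32 = 6.487×10^-7 m⁴.
θ = T·L/(G·J) = 614.9 × 0.588 / (81.5×10⁹ × 6.487×10^-7) = 6.838×10^-3 rad.

0.392°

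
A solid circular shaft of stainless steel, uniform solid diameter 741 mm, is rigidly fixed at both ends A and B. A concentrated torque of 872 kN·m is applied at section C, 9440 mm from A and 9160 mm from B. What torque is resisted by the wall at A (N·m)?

429000 N·m

With uniform GJ and both ends fixed, compatibility θ_AC = θ_CB gives T_A·a = T_B·b, together with T_A + T_B = T₀.
T_A = T₀·b/(a+b) = 872000·9160/18600 = 429400 N·m; T_B = 442600 N·m.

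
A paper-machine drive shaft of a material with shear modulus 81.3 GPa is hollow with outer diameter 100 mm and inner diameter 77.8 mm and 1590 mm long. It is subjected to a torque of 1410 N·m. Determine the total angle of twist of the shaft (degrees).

J = π(d_o⁴ − d_i⁴)/32 = π(0.100⁴ − 0.0778⁴)/32 = 6.221×10^-6 m⁴.
θ = T·L/(G·J) = 1410 × 1.59 / (81.3×10⁹ × 6.221×10^-6) = 4.433×10^-3 rad.

0.254°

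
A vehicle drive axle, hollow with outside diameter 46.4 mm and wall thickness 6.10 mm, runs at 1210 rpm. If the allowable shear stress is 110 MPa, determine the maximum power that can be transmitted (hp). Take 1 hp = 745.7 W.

J = π(d_o⁴ − d_i⁴)/32 = π(0.0464⁴ − 0.0342⁴)/32 = 3.208×10^-7 m⁴.
T_max = τ_allow·J/r = 1.10×10^8 × 3.208×10^-7 / 0.0232 = 1521 N·m.
ω = 2π·1210/60 = 126.7 rad/s, so P_max = T_max·ω = 1.927×10^5 W.

258 hp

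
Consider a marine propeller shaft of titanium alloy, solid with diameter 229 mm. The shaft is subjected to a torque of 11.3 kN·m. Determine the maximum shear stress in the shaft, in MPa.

4.79 MPa

J = πd⁴/32 = π(0.229)⁴/32 = 2.700×10^-4 m⁴.
τ_max = T·r/J = 11300 × 0.115 / 2.700×10^-4 = 4.792×10^6 Pa.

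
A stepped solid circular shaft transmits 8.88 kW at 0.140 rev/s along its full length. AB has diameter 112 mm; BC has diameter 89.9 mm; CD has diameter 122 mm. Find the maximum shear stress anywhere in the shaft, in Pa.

ω = 2π·0.140 = 0.8796 rad/s, so T = P/ω = 8.88×10³ / 0.8796 = 10090 N·m.
Under the same torque, τ_max = 16T/(πd³) is largest where d is smallest — segment BC (d = 89.9 mm).
τ_max = 16·10090/(π·(0.0899)³) = 7.076×10^7 Pa.

7.08e7 Pa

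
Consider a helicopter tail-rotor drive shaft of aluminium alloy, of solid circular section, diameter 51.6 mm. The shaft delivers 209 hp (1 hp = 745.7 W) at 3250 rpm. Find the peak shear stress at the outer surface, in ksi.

ω = 2π·3250/60 = 340.3 rad/s, so T = P/ω = 209×745.7 / 340.3 = 457.9 N·m.
J = πd⁴/32 = π(0.0516)⁴/32 = 6.960×10^-7 m⁴.
τ_max = T·r/J = 457.9 × 0.0258 / 6.960×10^-7 = 1.698×10^7 Pa.

2.46 ksi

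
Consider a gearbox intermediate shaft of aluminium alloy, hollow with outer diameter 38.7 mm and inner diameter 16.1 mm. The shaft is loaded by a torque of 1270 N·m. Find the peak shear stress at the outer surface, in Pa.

1.15e8 Pa

J = π(d_o⁴ − d_i⁴)/32 = π(0.0387⁴ − 0.0161⁴)/32 = 2.136×10^-7 m⁴.
τ_max = T·r/J = 1270 × 0.0194 / 2.136×10^-7 = 1.150×10^8 Pa.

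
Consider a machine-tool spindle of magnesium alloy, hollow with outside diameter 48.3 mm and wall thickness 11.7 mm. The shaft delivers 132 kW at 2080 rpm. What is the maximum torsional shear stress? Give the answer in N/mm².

29.5 N/mm²

ω = 2π·2080/60 = 217.8 rad/s, so T = P/ω = 132×10³ / 217.8 = 606.0 N·m.
J = π(d_o⁴ − d_i⁴)/32 = π(0.0483⁴ − 0.0249⁴)/32 = 4.966×10^-7 m⁴.
τ_max = T·r/J = 606.0 × 0.0241 / 4.966×10^-7 = 2.947×10^7 Pa.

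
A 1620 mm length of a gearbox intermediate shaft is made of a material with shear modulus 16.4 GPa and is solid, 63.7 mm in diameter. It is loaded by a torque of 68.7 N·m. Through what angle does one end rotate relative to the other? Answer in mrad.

4.20 mrad

J = πd⁴/32 = π(0.0637)⁴/32 = 1.616×10^-6 m⁴.
θ = T·L/(G·J) = 68.70 × 1.62 / (16.4×10⁹ × 1.616×10^-6) = 4.198×10^-3 rad.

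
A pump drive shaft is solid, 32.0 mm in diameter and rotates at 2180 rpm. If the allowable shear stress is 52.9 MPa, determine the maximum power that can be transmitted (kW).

77.7 kW

J = πd⁴/32 = π(0.0320)⁴/32 = 1.029×10^-7 m⁴.
T_max = τ_allow·J/r = 5.29×10^7 × 1.029×10^-7 / 0.0160 = 340.4 N·m.
ω = 2π·2180/60 = 228.3 rad/s, so P_max = T_max·ω = 7.770×10^4 W.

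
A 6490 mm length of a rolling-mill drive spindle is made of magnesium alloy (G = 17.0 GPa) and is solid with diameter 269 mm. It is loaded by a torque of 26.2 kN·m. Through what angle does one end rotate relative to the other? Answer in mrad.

J = πd⁴/32 = π(0.269)⁴/32 = 5.141×10^-4 m⁴.
θ = T·L/(G·J) = 26200 × 6.49 / (17.0×10⁹ × 5.141×10^-4) = 0.01946 rad.

19.5 mrad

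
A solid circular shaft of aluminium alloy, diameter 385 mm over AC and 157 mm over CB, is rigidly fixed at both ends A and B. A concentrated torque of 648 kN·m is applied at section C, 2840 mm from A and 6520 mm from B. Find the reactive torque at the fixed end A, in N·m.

640000 N·m

Compatibility: T_A·a/J_AC = T_B·b/J_CB with T_A + T_B = T₀.
J_AC = 2.16×10^-3 m⁴, J_CB = 5.96×10^-5 m⁴, so T_A = T₀·(J_AC/a)/((J_AC/a)+(J_CB/b)) = 640300 N·m, T_B = 7713 N·m.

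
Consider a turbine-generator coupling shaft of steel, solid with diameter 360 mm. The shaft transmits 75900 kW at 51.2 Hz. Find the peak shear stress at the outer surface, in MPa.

ω = 2π·51.2 = 321.7 rad/s, so T = P/ω = 75900×10³ / 321.7 = 235900 N·m.
J = πd⁴/32 = π(0.360)⁴/32 = 1.649×10^-3 m⁴.
τ_max = T·r/J = 235900 × 0.180 / 1.649×10^-3 = 2.575×10^7 Pa.

25.8 MPa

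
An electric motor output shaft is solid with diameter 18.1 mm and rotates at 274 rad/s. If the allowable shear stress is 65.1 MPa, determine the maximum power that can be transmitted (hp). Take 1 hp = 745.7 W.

J = πd⁴/32 = π(0.0181)⁴/32 = 1.054×10^-8 m⁴.
T_max = τ_allow·J/r = 6.51×10^7 × 1.054×10^-8 / 0.00905 = 75.80 N·m.
ω = 274 rad/s, so P_max = T_max·ω = 2.077×10^4 W.

27.9 hp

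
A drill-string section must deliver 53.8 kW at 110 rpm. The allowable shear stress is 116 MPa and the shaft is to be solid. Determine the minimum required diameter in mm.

ω = 2π·110/60 = 11.52 rad/s, so T = P/ω = 53.8×10³ / 11.52 = 4670 N·m.
For a solid shaft τ_max = 16T/(πd³), so d = (16T/(π τ_allow))^(1/3) = (16·4670/(π·1.16×10^8))^(1/3) = 0.05897 m.

59.0 mm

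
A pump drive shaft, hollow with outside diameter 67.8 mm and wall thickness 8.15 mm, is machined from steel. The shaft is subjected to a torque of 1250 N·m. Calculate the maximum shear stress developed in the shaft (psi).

4440 psi

J = π(d_o⁴ − d_i⁴)/32 = π(0.0678⁴ − 0.0515⁴)/32 = 1.384×10^-6 m⁴.
τ_max = T·r/J = 1250 × 0.0339 / 1.384×10^-6 = 3.062×10^7 Pa.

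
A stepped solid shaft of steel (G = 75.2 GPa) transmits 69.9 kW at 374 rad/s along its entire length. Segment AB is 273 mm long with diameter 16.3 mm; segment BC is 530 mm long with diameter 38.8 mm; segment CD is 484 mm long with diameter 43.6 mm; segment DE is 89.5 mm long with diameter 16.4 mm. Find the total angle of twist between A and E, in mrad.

139 mrad

ω = 374 rad/s, so T = P/ω = 69.9×10³ / 374.0 = 186.9 N·m.
J_AB = π(0.0163)⁴/32 = 6.93×10^-9 m⁴; J_BC = π(0.0388)⁴/32 = 2.22×10^-7 m⁴; J_CD = π(0.0436)⁴/32 = 3.55×10^-7 m⁴; J_DE = π(0.0164)⁴/32 = 7.10×10^-9 m⁴.
θ = (T/G)·Σ L_i/J_i = (186.9/75.2×10⁹)·(0.273/6.93×10^-9 + 0.530/2.22×10^-7 + 0.484/3.55×10^-7 + 0.0895/7.10×10^-9) = 0.1385 rad.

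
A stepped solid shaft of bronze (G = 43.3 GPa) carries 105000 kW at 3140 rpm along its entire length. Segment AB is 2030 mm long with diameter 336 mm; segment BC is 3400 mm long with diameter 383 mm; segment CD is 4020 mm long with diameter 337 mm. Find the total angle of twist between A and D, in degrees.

2.71°

ω = 2π·3140/60 = 328.8 rad/s, so T = P/ω = 105000×10³ / 328.8 = 319300 N·m.
J_AB = π(0.336)⁴/32 = 1.25×10^-3 m⁴; J_BC = π(0.383)⁴/32 = 2.11×10^-3 m⁴; J_CD = π(0.337)⁴/32 = 1.27×10^-3 m⁴.
θ = (T/G)·Σ L_i/J_i = (319300/43.3×10⁹)·(2.03/1.25×10^-3 + 3.40/2.11×10^-3 + 4.02/1.27×10^-3) = 0.04725 rad.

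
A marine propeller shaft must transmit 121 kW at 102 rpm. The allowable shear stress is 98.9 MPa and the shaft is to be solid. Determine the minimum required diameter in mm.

83.6 mm

ω = 2π·102/60 = 10.68 rad/s, so T = P/ω = 121×10³ / 10.68 = 11330 N·m.
For a solid shaft τ_max = 16T/(πd³), so d = (16T/(π τ_allow))^(1/3) = (16·11330/(π·9.89×10^7))^(1/3) = 0.08356 m.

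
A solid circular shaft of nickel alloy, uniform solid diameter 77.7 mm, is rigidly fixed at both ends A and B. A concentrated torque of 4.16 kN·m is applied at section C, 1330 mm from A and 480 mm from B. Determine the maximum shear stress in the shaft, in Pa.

3.32e7 Pa

With uniform GJ and both ends fixed, compatibility θ_AC = θ_CB gives T_A·a = T_B·b, together with T_A + T_B = T₀.
T_A = T₀·b/(a+b) = 4160·480/1810 = 1103 N·m; T_B = 3057 N·m.
τ in each portion: τ_AC = 1.20×10^7 Pa, τ_CB = 3.32×10^7 Pa; maximum is in CB.
τ_max = T_CB·r/J = 3057·0.0389/3.58×10^-6 = 3.319×10^7 Pa.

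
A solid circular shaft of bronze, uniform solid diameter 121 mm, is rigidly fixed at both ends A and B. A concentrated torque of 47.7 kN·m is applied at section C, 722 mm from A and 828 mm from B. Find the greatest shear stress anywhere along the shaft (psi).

10600 psi

With uniform GJ and both ends fixed, compatibility θ_AC = θ_CB gives T_A·a = T_B·b, together with T_A + T_B = T₀.
T_A = T₀·b/(a+b) = 47700·828/1550 = 25480 N·m; T_B = 22220 N·m.
τ in each portion: τ_AC = 7.33×10^7 Pa, τ_CB = 6.39×10^7 Pa; maximum is in AC.
τ_max = T_AC·r/J = 25480·0.0605/2.10×10^-5 = 7.325×10^7 Pa.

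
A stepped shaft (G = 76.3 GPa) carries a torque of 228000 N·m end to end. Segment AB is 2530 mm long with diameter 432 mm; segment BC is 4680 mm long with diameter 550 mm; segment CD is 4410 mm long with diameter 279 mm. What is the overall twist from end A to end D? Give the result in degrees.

J_AB = π(0.432)⁴/32 = 3.42×10^-3 m⁴; J_BC = π(0.550)⁴/32 = 8.98×10^-3 m⁴; J_CD = π(0.279)⁴/32 = 5.95×10^-4 m⁴.
θ = (T/G)·Σ L_i/J_i = (228000/76.3×10⁹)·(2.53/3.42×10^-3 + 4.68/8.98×10^-3 + 4.41/5.95×10^-4) = 0.02592 rad.

1.49°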